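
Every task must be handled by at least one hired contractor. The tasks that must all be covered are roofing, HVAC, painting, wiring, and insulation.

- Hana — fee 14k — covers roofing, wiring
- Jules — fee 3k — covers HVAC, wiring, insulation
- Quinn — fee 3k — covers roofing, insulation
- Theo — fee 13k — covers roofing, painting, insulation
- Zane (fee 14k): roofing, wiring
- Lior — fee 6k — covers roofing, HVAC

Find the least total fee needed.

This is a weighted set-cover instance.
Choose Jules and Theo: together they cover roofing, HVAC, painting, wiring, insulation — every task.
Total fee: 3 + 13 = 16.

16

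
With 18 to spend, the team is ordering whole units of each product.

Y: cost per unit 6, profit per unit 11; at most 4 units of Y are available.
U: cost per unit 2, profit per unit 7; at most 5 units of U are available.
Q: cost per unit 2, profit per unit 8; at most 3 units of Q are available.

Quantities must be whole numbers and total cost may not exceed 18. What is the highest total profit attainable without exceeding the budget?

59

Q has the best ratio (8/2); taking only Q gives at most 3×8 = 24 (stopped by the supply cap of 3).
Mixing does better — 5×U and 3×Q: cost 16 ≤ 18, profit 5·7 + 3·8 = 59.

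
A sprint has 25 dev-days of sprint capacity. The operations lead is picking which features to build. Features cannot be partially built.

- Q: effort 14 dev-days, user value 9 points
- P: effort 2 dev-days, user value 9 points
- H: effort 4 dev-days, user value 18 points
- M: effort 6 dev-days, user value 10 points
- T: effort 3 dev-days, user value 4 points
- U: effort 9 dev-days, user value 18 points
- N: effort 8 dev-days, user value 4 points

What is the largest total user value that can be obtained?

Treat it as a binary knapsack problem.
Take P, H, M, T, and U: effort 2 + 4 + 6 + 3 + 9 = 24 ≤ 25, user value 9 + 18 + 10 + 4 + 18 = 59.
No other feasible combination does better.

59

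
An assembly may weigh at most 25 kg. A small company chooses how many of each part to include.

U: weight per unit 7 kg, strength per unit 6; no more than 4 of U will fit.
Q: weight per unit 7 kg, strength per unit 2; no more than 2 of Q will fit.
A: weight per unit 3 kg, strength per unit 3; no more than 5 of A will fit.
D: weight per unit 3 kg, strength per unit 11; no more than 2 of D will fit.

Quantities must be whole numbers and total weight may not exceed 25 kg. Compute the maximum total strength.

40

1×U, 4×A, and 2×D: weight 25 ≤ 25, strength 1·6 + 4·3 + 2·11 = 40.
5×A and 2×D: weight 21 ≤ 25, strength 5·3 + 2·11 = 37.
Best is 40.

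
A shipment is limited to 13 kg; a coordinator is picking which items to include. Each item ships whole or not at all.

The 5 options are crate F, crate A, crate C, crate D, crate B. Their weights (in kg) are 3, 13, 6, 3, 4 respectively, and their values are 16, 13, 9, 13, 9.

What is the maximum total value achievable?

38

Allowing fractional choices, the relaxed optimum would be about 42.5, but items are indivisible.
crate F + crate D + crate B: weight 3 + 3 + 4 = 10 ≤ 13, value 16 + 13 + 9 = 38.
crate F + crate C + crate D: weight 3 + 6 + 3 = 12 ≤ 13, value 16 + 9 + 13 = 38.
The maximum value is 38; one optimal choice is crate F, crate D, and crate B.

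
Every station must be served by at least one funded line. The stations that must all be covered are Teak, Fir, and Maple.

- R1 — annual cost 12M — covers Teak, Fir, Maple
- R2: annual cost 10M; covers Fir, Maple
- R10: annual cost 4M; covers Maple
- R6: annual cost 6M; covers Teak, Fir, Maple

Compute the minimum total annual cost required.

6

R6 alone covers Teak, Fir, Maple — every station.
Total annual cost: 6.
No cover costs less than 6.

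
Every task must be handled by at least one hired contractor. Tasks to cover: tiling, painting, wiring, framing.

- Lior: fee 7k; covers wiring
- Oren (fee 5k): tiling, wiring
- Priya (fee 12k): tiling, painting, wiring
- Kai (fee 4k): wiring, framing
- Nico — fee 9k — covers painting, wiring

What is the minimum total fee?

16

This is a weighted set-cover instance.
The greedy cost-per-new-task heuristic would pick Kai, Oren, and Nico for 18, but a cheaper cover exists.
Choose Priya and Kai: together they cover tiling, painting, wiring, framing — every task.
Total fee: 12 + 4 = 16.
No cover costs less than 16.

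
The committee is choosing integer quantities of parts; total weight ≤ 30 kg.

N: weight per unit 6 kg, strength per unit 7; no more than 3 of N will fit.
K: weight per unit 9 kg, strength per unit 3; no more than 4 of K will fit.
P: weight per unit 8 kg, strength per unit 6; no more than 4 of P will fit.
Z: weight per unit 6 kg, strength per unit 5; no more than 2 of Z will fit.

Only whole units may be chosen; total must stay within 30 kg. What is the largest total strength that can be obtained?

Take 3×N and 2×Z: weight 30 ≤ 30, strength 3·7 + 2·5 = 31.
N has the best ratio (7/6) and is taken to its limit of 3; remaining capacity is filled optimally with the others.

31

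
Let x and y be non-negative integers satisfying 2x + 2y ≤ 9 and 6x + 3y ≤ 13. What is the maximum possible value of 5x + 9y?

36

Relaxing integrality, the LP optimum is 39.00 at (x,y) = (0, 4.33), which is not an integer point.
(x,y)=(0,4) is feasible, giving 36.
(x,y)=(0,3) is feasible, giving 27.
No feasible integer point exceeds 36.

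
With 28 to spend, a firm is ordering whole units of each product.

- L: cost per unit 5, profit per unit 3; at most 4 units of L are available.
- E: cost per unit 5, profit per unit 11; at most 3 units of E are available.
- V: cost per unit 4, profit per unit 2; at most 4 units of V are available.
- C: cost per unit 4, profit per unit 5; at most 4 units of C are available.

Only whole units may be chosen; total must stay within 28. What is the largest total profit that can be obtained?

1×L, 3×E, and 2×C: cost 28 ≤ 28, profit 1·3 + 3·11 + 2·5 = 46.
3×E and 3×C: cost 27 ≤ 28, profit 3·11 + 3·5 = 48.
Best is 48.

48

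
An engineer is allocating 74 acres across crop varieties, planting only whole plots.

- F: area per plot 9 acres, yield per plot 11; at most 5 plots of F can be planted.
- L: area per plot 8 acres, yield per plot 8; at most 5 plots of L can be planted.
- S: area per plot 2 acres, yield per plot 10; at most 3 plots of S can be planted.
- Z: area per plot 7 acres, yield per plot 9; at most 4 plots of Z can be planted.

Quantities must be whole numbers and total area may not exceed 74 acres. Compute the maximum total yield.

S has the best ratio (10/2); taking only S gives at most 3×10 = 30 (stopped by the supply cap of 3).
Mixing does better — 5×F, 3×S, and 3×Z: area 72 ≤ 74, yield 5·11 + 3·10 + 3·9 = 112.

112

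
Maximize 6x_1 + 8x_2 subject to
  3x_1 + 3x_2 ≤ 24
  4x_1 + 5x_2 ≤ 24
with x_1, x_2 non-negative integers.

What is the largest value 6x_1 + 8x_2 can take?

Relaxing integrality, the LP optimum is 38.40 at (x_1,x_2) = (0, 4.8), which is not an integer point.
(x_1,x_2)=(1,4): 3·1+3·4=15≤24, 4·1+5·4=24≤24, objective 38.
(x_1,x_2)=(2,3): 3·2+3·3=15≤24, 4·2+5·3=23≤24, objective 36.
The best lattice point is (1,4), giving 38.

38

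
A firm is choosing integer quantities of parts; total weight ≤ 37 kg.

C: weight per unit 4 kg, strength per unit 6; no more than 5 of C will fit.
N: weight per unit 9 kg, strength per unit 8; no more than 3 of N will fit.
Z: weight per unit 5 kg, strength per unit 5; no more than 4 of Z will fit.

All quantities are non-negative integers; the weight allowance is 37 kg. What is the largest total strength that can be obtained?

This is a bounded integer knapsack.
4×C and 4×Z: weight 36 ≤ 37, strength 4·6 + 4·5 = 44.
5×C and 3×Z: weight 35 ≤ 37, strength 5·6 + 3·5 = 45.
Best is 45.

45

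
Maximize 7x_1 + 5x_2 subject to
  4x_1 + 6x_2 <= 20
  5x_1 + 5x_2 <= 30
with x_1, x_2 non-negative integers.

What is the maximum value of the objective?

35

(x_1,x_2)=(5,0) is feasible, giving 35.
(x_1,x_2)=(4,0) is feasible, giving 28.
Maximum is 35 at (x_1,x_2)=(5,0).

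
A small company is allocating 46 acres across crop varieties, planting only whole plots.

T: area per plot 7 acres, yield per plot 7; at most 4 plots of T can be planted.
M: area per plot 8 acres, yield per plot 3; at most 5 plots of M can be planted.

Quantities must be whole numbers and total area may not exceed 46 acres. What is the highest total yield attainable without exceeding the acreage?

34

T has the best ratio (7/7); taking only T gives at most 4×7 = 28 (stopped by the supply cap of 4).
Mixing does better — 4×T and 2×M: area 44 ≤ 46, yield 4·7 + 2·3 = 34.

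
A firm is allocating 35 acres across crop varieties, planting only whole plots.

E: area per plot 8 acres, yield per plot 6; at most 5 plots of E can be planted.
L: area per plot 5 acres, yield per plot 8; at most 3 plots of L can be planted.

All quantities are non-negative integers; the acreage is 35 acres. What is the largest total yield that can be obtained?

L has the best ratio (8/5); taking only L gives at most 3×8 = 24 (stopped by the supply cap of 3).
Mixing does better — 2×E and 3×L: area 31 ≤ 35, yield 2·6 + 3·8 = 36.

36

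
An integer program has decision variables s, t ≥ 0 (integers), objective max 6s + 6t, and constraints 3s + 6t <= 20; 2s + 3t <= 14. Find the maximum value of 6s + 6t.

36

Relaxing integrality, the LP optimum is 40.00 at (s,t) = (6.67, 0), which is not an integer point.
(s,t)=(6,0): 3·6+6·0=18≤20, 2·6+3·0=12≤14, objective 36.
(s,t)=(5,0): 3·5+6·0=15≤20, 2·5+3·0=10≤14, objective 30.
Maximum is 36 at (s,t)=(6,0).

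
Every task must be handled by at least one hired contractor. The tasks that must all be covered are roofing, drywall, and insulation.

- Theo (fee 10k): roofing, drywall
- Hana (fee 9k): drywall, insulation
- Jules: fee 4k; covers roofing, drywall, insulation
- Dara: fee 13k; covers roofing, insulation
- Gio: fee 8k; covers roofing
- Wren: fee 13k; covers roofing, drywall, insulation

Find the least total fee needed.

4

This is a weighted set-cover instance.
Jules alone covers roofing, drywall, insulation — every task.
Total fee: 4.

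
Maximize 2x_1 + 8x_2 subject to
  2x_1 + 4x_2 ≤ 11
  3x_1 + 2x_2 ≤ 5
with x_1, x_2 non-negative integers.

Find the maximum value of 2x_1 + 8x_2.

The continuous relaxation peaks at (0, 2.5) with value 20.00; rounding to a feasible lattice point costs some objective.
(x_1,x_2)=(0,2): 2·0+4·2=8≤11, 3·0+2·2=4≤5, objective 16.
(x_1,x_2)=(1,1): 2·1+4·1=6≤11, 3·1+2·1=5≤5, objective 10.
(x_1,x_2)=(0,1): 2·0+4·1=4≤11, 3·0+2·1=2≤5, objective 8.
Maximum is 16 at (x_1,x_2)=(0,2).

16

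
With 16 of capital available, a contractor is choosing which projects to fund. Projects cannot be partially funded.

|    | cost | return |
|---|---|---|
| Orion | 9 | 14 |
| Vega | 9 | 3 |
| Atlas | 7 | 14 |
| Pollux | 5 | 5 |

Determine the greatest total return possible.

Orion + Pollux: cost 9 + 5 = 14 ≤ 16, return 14 + 5 = 19.
Atlas + Pollux: cost 7 + 5 = 12 ≤ 16, return 14 + 5 = 19.
Orion + Atlas: cost 9 + 7 = 16 ≤ 16, return 14 + 14 = 28.
Best is Orion and Atlas with total return 28.

28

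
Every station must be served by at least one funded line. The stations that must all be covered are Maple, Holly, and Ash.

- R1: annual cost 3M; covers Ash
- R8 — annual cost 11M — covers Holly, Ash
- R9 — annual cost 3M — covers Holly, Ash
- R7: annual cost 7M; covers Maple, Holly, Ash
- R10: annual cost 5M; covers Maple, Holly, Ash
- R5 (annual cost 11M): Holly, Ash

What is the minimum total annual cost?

5

The greedy cost-per-new-station heuristic would pick R9 and R10 for 8, but a cheaper cover exists.
R10 alone covers Maple, Holly, Ash — every station.
Total annual cost: 5.
No cover costs less than 5.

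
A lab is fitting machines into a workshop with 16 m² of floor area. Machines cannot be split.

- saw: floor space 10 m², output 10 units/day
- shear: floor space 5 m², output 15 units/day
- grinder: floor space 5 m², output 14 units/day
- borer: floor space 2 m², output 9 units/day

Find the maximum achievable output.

Allowing fractional choices, the relaxed optimum would be about 42.0, but machines are indivisible.
shear + grinder: floor space 5 + 5 = 10 ≤ 16, output 15 + 14 = 29.
shear + grinder + borer: floor space 5 + 5 + 2 = 12 ≤ 16, output 15 + 14 + 9 = 38.
saw + shear: floor space 10 + 5 = 15 ≤ 16, output 10 + 15 = 25.
Best is shear, grinder, and borer with total output 38.

38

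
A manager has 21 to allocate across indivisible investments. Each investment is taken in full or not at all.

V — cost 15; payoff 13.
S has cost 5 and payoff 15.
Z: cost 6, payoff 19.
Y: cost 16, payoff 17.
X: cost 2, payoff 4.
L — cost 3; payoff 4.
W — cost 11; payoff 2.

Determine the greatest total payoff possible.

42

Allowing fractional choices, the relaxed optimum would be about 47.3, but investments are indivisible.
S + Z + X: cost 5 + 6 + 2 = 13 ≤ 21, payoff 15 + 19 + 4 = 38.
S + Z + X + L: cost 5 + 6 + 2 + 3 = 16 ≤ 21, payoff 15 + 19 + 4 + 4 = 42.
Best is S, Z, X, and L with total payoff 42.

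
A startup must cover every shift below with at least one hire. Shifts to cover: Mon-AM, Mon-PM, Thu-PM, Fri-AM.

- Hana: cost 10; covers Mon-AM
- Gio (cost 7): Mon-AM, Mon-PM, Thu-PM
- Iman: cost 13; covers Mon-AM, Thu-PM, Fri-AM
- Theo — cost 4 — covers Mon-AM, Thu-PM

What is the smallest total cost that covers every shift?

20

Choose Gio and Iman: together they cover Mon-AM, Mon-PM, Thu-PM, Fri-AM — every shift.
Total cost: 7 + 13 = 20.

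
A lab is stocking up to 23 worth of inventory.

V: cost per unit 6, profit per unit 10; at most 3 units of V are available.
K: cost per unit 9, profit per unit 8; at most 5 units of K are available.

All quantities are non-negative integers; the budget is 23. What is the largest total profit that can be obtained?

Take 3×V: cost 18 ≤ 23, profit 3·10 = 30.
V has the best ratio (10/6) and is taken to its limit of 3; remaining capacity is filled optimally with the others.

30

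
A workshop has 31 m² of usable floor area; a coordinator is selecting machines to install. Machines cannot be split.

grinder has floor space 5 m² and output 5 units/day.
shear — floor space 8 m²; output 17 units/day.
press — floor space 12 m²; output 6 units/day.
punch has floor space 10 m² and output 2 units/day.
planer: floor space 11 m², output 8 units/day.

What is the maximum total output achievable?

Allowing fractional choices, the relaxed optimum would be about 33.5, but machines are indivisible.
grinder + shear + planer: floor space 5 + 8 + 11 = 24 ≤ 31, output 5 + 17 + 8 = 30.
shear + press + planer: floor space 8 + 12 + 11 = 31 ≤ 31, output 17 + 6 + 8 = 31.
grinder + shear + press: floor space 5 + 8 + 12 = 25 ≤ 31, output 5 + 17 + 6 = 28.
Best is shear, press, and planer with total output 31.

31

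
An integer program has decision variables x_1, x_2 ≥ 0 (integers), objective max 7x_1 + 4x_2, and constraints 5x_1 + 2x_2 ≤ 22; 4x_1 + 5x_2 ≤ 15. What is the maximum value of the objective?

(x_1,x_2)=(3,0) is feasible, giving 21.
(x_1,x_2)=(2,1) is feasible, giving 18.
(x_1,x_2)=(2,0) is feasible, giving 14.
Maximum is 21 at (x_1,x_2)=(3,0).

21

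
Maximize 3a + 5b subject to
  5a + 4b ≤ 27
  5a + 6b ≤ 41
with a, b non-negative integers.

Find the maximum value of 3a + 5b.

Relaxing integrality, the LP optimum is 33.75 at (a,b) = (0, 6.75), which is not an integer point.
(a,b)=(0,6): 5·0+4·6=24≤27, 5·0+6·6=36≤41, objective 30.
(a,b)=(1,5): 5·1+4·5=25≤27, 5·1+6·5=35≤41, objective 28.
(a,b)=(0,5): 5·0+4·5=20≤27, 5·0+6·5=30≤41, objective 25.
Maximum is 30 at (a,b)=(0,6).

30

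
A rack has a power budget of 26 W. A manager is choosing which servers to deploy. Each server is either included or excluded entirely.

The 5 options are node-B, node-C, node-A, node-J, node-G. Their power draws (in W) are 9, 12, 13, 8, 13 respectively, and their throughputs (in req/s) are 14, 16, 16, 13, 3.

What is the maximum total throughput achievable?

32

Treat it as a binary knapsack problem.
Allowing fractional choices, the relaxed optimum would be about 39.0, but servers are indivisible.
node-B + node-A: power draw 9 + 13 = 22 ≤ 26, throughput 14 + 16 = 30.
node-C + node-A: power draw 12 + 13 = 25 ≤ 26, throughput 16 + 16 = 32.
node-B + node-C: power draw 9 + 12 = 21 ≤ 26, throughput 14 + 16 = 30.
Best is node-C and node-A with total throughput 32.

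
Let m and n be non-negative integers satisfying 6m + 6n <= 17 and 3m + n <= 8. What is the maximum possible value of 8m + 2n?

Relaxing integrality, the LP optimum is 21.33 at (m,n) = (2.67, 0), which is not an integer point.
(m,n)=(2,0): 6·2+6·0=12≤17, 3·2+1·0=6≤8, objective 16.
(m,n)=(1,1): 6·1+6·1=12≤17, 3·1+1·1=4≤8, objective 10.
(m,n)=(1,0): 6·1+6·0=6≤17, 3·1+1·0=3≤8, objective 8.
No feasible integer point exceeds 16.

16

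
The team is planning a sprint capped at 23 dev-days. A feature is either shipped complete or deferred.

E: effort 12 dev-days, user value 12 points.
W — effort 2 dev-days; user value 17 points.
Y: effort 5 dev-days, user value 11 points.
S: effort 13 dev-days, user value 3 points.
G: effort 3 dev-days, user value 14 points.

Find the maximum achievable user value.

Take E, W, Y, and G: effort 12 + 2 + 5 + 3 = 22 ≤ 23, user value 12 + 17 + 11 + 14 = 54.
No other feasible combination does better.

54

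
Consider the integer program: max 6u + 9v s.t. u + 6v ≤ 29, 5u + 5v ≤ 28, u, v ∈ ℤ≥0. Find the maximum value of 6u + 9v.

42

The continuous relaxation peaks at (0.92, 4.68) with value 47.64; rounding to a feasible lattice point costs some objective.
(u,v)=(1,4): 1·1+6·4=25≤29, 5·1+5·4=25≤28, objective 42.
(u,v)=(2,3): 1·2+6·3=20≤29, 5·2+5·3=25≤28, objective 39.
No feasible integer point exceeds 42.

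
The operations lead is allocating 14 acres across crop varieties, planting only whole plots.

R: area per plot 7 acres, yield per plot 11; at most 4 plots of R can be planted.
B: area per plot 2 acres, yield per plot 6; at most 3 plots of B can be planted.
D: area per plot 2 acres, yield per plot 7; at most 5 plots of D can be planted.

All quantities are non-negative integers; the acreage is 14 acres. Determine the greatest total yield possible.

D has the best ratio (7/2); taking only D gives at most 5×7 = 35 (stopped by the supply cap of 5).
Mixing does better — 2×B and 5×D: area 14 ≤ 14, yield 2·6 + 5·7 = 47.

47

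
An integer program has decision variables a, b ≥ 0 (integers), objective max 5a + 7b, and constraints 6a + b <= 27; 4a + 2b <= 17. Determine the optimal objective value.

56

(a,b)=(0,8): 6·0+1·8=8≤27, 4·0+2·8=16≤17, objective 56.
(a,b)=(0,7): 6·0+1·7=7≤27, 4·0+2·7=14≤17, objective 49.
The best lattice point is (0,8), giving 56.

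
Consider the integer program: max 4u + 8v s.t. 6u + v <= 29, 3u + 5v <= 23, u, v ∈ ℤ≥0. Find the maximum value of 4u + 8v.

36

The continuous relaxation peaks at (0, 4.6) with value 36.80; rounding to a feasible lattice point costs some objective.
(u,v)=(1,4): 6·1+1·4=10≤29, 3·1+5·4=23≤23, objective 36.
(u,v)=(0,4): 6·0+1·4=4≤29, 3·0+5·4=20≤23, objective 32.
Maximum is 36 at (u,v)=(1,4).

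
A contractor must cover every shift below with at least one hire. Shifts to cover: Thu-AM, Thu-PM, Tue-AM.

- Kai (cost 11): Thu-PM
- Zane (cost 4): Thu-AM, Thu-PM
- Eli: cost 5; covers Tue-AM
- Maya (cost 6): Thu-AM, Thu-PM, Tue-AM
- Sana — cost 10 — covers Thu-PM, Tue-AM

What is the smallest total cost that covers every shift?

6

The greedy cost-per-new-shift heuristic would pick Zane and Eli for 9, but a cheaper cover exists.
Maya alone covers Thu-AM, Thu-PM, Tue-AM — every shift.
Total cost: 6.
No cover costs less than 6.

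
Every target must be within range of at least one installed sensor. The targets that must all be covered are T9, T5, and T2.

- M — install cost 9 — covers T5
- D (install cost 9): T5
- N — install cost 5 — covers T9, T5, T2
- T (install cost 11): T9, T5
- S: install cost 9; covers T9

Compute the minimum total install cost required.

5

This is a weighted set-cover instance.
N alone covers T9, T5, T2 — every target.
Total install cost: 5.
No cover costs less than 5.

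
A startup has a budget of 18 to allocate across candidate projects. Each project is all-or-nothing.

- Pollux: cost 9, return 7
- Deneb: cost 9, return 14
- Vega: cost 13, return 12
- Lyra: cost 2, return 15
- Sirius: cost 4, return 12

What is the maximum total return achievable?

Deneb + Lyra + Sirius: cost 9 + 2 + 4 = 15 ≤ 18, return 14 + 15 + 12 = 41.
Deneb + Lyra: cost 9 + 2 = 11 ≤ 18, return 14 + 15 = 29.
Pollux + Lyra + Sirius: cost 9 + 2 + 4 = 15 ≤ 18, return 7 + 15 + 12 = 34.
Best is Deneb, Lyra, and Sirius with total return 41.

41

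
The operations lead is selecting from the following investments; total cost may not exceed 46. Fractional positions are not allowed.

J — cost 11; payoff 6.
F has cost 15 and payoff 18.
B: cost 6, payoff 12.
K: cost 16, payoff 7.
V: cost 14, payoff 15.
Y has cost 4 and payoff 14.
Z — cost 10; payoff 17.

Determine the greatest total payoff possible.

67

Take J, F, B, Y, and Z: cost 11 + 15 + 6 + 4 + 10 = 46 ≤ 46, payoff 6 + 18 + 12 + 14 + 17 = 67.
No other feasible combination does better.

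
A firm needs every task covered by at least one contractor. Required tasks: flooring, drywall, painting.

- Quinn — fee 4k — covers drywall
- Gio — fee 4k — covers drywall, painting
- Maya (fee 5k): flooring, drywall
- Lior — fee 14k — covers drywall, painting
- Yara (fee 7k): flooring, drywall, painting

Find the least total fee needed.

7

The greedy cost-per-new-task heuristic would pick Gio and Maya for 9, but a cheaper cover exists.
Yara alone covers flooring, drywall, painting — every task.
Total fee: 7.
No cover costs less than 7.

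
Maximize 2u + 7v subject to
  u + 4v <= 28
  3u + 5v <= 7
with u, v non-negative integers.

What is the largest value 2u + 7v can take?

(u,v)=(0,1) is feasible, giving 7.
(u,v)=(1,0) is feasible, giving 2.
(u,v)=(0,0) is feasible, giving 0.
The best lattice point is (0,1), giving 7.

7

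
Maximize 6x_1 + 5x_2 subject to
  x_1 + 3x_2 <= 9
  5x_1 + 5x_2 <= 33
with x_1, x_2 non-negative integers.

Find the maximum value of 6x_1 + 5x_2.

(x_1,x_2)=(6,0): 1·6+3·0=6≤9, 5·6+5·0=30≤33, objective 36.
(x_1,x_2)=(5,1): 1·5+3·1=8≤9, 5·5+5·1=30≤33, objective 35.
The best lattice point is (6,0), giving 36.

36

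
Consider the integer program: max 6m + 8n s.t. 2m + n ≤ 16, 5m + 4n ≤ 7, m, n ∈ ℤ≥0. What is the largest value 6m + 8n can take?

8

The continuous relaxation peaks at (0, 1.75) with value 14.00; rounding to a feasible lattice point costs some objective.
(m,n)=(0,1) is feasible, giving 8.
(m,n)=(1,0) is feasible, giving 6.
(m,n)=(0,0) is feasible, giving 0.
The best lattice point is (0,1), giving 8.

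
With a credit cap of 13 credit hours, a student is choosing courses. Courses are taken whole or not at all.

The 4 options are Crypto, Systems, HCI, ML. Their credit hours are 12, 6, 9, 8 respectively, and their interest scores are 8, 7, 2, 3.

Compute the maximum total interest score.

Crypto: credit hours 12 ≤ 13, interest score 8.
Systems: credit hours 6 ≤ 13, interest score 7.
ML: credit hours 8 ≤ 13, interest score 3.
Best is Crypto with total interest score 8.

8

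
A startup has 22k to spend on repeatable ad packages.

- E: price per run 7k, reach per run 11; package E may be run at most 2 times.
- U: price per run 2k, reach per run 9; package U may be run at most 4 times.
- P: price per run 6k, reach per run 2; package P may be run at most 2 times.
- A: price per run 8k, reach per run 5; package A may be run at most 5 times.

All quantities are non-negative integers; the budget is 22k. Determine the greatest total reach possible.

2×E and 4×U: price 22 ≤ 22, reach 2·11 + 4·9 = 58.
1×E, 4×U, and 1×P: price 21 ≤ 22, reach 1·11 + 4·9 + 1·2 = 49.
Best is 58.

58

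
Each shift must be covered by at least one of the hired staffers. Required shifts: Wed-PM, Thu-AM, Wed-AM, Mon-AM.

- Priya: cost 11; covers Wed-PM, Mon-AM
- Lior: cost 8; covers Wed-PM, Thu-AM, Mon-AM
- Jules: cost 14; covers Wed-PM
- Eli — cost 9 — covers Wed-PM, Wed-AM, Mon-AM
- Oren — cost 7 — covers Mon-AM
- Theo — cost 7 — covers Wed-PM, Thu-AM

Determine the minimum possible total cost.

The greedy cost-per-new-shift heuristic would pick Lior and Eli for 17, but a cheaper cover exists.
Choose Eli and Theo: together they cover Wed-PM, Thu-AM, Wed-AM, Mon-AM — every shift.
Total cost: 9 + 7 = 16.
No cover costs less than 16.

16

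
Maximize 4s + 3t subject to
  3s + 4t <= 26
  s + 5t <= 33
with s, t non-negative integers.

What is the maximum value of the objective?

32

(s,t)=(8,0) is feasible, giving 32.
(s,t)=(7,1) is feasible, giving 31.
(s,t)=(7,0) is feasible, giving 28.
Maximum is 32 at (s,t)=(8,0).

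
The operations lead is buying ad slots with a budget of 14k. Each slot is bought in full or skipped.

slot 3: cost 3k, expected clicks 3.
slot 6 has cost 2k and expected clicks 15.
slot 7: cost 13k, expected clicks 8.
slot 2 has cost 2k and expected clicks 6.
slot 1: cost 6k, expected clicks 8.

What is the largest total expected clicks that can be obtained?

Treat it as a binary knapsack problem.
Allowing fractional choices, the relaxed optimum would be about 32.6, but ad slots are indivisible.
slot 6 + slot 2 + slot 1: cost 2 + 2 + 6 = 10 ≤ 14, expected clicks 15 + 6 + 8 = 29.
slot 3 + slot 6 + slot 2 + slot 1: cost 3 + 2 + 2 + 6 = 13 ≤ 14, expected clicks 3 + 15 + 6 + 8 = 32.
Best is slot 3, slot 6, slot 2, and slot 1 with total expected clicks 32.

32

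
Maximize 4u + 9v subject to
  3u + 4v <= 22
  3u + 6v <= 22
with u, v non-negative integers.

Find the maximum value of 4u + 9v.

31

The continuous relaxation peaks at (0, 3.67) with value 33.00; rounding to a feasible lattice point costs some objective.
(u,v)=(1,3): 3·1+4·3=15≤22, 3·1+6·3=21≤22, objective 31.
(u,v)=(0,3): 3·0+4·3=12≤22, 3·0+6·3=18≤22, objective 27.
The best lattice point is (1,3), giving 31.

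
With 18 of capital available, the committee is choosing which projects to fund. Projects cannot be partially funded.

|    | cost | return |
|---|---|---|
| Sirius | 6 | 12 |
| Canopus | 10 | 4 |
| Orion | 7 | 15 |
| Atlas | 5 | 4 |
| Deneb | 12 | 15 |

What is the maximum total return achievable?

31

Take Sirius, Orion, and Atlas: cost 6 + 7 + 5 = 18 ≤ 18, return 12 + 15 + 4 = 31.
No other feasible combination does better.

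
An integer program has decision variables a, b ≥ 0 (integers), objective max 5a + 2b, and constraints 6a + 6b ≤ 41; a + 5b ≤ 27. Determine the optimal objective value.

(a,b)=(6,0): 6·6+6·0=36≤41, 1·6+5·0=6≤27, objective 30.
(a,b)=(5,1): 6·5+6·1=36≤41, 1·5+5·1=10≤27, objective 27.
(a,b)=(5,0): 6·5+6·0=30≤41, 1·5+5·0=5≤27, objective 25.
No feasible integer point exceeds 30.

30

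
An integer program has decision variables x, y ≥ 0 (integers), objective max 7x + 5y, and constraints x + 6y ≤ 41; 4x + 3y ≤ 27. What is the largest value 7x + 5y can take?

(x,y)=(6,1): 1·6+6·1=12≤41, 4·6+3·1=27≤27, objective 47.
(x,y)=(5,2): 1·5+6·2=17≤41, 4·5+3·2=26≤27, objective 45.
(x,y)=(6,0): 1·6+6·0=6≤41, 4·6+3·0=24≤27, objective 42.
The best lattice point is (6,1), giving 47.

47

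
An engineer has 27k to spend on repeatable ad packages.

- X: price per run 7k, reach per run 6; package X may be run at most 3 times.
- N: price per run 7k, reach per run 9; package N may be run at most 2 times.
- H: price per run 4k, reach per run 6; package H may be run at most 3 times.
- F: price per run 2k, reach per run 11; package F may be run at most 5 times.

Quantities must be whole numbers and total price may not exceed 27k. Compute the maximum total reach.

3×H and 5×F: price 22 ≤ 27, reach 3·6 + 5·11 = 73.
1×N, 2×H, and 5×F: price 25 ≤ 27, reach 1·9 + 2·6 + 5·11 = 76.
Best is 76.

76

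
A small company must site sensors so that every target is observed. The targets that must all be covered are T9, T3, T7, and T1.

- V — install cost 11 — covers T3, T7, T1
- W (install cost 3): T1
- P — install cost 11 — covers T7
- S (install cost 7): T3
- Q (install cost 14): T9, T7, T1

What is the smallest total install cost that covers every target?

21

This is a weighted set-cover instance.
The greedy cost-per-new-target heuristic would pick W, V, and Q for 28, but a cheaper cover exists.
Choose S and Q: together they cover T9, T3, T7, T1 — every target.
Total install cost: 7 + 14 = 21.
No cover costs less than 21.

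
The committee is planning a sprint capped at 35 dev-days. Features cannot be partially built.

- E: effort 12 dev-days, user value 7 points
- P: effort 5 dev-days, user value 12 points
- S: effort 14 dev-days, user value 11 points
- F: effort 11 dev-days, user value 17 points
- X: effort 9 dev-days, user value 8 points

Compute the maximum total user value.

Treat it as a binary knapsack problem.
Allowing fractional choices, the relaxed optimum would be about 44.9, but features are indivisible.
P + S + F: effort 5 + 14 + 11 = 30 ≤ 35, user value 12 + 11 + 17 = 40.
P + F + X: effort 5 + 11 + 9 = 25 ≤ 35, user value 12 + 17 + 8 = 37.
Best is P, S, and F with total user value 40.

40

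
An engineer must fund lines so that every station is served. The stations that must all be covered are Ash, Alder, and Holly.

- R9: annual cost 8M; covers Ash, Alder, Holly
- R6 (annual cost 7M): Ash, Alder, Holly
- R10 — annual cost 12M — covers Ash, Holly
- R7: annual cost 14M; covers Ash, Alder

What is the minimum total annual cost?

7

R6 alone covers Ash, Alder, Holly — every station.
Total annual cost: 7.
No cover costs less than 7.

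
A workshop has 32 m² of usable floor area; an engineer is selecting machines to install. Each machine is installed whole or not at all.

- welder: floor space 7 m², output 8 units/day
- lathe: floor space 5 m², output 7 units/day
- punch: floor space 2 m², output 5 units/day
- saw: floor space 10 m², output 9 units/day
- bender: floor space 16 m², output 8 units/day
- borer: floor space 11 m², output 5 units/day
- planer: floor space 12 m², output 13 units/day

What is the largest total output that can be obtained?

Treat it as a binary knapsack problem.
Take welder, punch, saw, and planer: floor space 7 + 2 + 10 + 12 = 31 ≤ 32, output 8 + 5 + 9 + 13 = 35.
No other feasible combination does better.

35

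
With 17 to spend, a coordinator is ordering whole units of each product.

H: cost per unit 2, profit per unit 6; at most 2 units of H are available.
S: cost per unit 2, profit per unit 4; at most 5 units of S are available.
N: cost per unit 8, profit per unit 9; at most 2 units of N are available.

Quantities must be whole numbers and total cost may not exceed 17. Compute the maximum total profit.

2×H and 5×S: cost 14 ≤ 17, profit 2·6 + 5·4 = 32.
2×H, 2×S, and 1×N: cost 16 ≤ 17, profit 2·6 + 2·4 + 1·9 = 29.
Best is 32.

32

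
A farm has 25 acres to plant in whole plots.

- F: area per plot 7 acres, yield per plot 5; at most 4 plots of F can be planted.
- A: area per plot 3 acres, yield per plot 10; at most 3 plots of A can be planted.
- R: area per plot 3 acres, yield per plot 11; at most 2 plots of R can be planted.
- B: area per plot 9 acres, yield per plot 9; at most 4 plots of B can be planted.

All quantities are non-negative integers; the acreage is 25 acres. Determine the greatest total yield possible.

61

R has the best ratio (11/3); taking only R gives at most 2×11 = 22 (stopped by the supply cap of 2).
Mixing does better — 3×A, 2×R, and 1×B: area 24 ≤ 25, yield 3·10 + 2·11 + 1·9 = 61.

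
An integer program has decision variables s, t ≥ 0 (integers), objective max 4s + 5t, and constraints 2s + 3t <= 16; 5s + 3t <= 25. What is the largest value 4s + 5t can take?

28

(s,t)=(2,4): 2·2+3·4=16≤16, 5·2+3·4=22≤25, objective 28.
(s,t)=(3,3): 2·3+3·3=15≤16, 5·3+3·3=24≤25, objective 27.
The best lattice point is (2,4), giving 28.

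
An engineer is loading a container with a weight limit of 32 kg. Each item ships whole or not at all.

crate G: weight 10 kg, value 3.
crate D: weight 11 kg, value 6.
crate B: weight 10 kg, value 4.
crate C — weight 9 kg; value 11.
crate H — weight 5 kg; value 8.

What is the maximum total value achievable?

25

This is an integer program with binary decision variables.
crate G + crate C + crate H: weight 10 + 9 + 5 = 24 ≤ 32, value 3 + 11 + 8 = 22.
crate B + crate C + crate H: weight 10 + 9 + 5 = 24 ≤ 32, value 4 + 11 + 8 = 23.
crate D + crate C + crate H: weight 11 + 9 + 5 = 25 ≤ 32, value 6 + 11 + 8 = 25.
Best is crate D, crate C, and crate H with total value 25.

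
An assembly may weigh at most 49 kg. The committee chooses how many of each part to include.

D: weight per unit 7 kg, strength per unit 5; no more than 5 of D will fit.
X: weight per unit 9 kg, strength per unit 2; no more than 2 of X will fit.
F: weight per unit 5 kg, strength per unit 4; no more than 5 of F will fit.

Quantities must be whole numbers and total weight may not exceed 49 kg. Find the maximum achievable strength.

36

Take 4×D and 4×F: weight 48 ≤ 49, strength 4·5 + 4·4 = 36.
No other integer combination yields more.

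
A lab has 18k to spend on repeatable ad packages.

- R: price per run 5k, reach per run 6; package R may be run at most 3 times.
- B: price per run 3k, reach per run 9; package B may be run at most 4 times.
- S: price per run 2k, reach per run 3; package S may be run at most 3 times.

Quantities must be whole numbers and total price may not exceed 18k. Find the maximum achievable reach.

45

4×B and 3×S: price 18 ≤ 18, reach 4·9 + 3·3 = 45.
4×B and 2×S: price 16 ≤ 18, reach 4·9 + 2·3 = 42.
Best is 45.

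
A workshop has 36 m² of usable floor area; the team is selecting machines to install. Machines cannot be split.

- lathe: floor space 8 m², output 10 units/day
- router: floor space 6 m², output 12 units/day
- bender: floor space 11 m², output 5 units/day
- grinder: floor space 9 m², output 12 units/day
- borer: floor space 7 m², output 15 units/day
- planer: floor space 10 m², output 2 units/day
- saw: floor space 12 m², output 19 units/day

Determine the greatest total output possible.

Take router, grinder, borer, and saw: floor space 6 + 9 + 7 + 12 = 34 ≤ 36, output 12 + 12 + 15 + 19 = 58.
No other feasible combination does better.

58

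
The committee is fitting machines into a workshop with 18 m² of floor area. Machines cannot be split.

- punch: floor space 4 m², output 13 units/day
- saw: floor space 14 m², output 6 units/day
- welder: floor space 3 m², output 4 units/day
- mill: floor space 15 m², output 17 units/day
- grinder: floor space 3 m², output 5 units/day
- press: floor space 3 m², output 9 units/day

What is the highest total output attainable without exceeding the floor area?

31

This is a 0-1 knapsack instance.
Allowing fractional choices, the relaxed optimum would be about 36.7, but machines are indivisible.
punch + welder + press: floor space 4 + 3 + 3 = 10 ≤ 18, output 13 + 4 + 9 = 26.
punch + welder + grinder + press: floor space 4 + 3 + 3 + 3 = 13 ≤ 18, output 13 + 4 + 5 + 9 = 31.
punch + grinder + press: floor space 4 + 3 + 3 = 10 ≤ 18, output 13 + 5 + 9 = 27.
Best is punch, welder, grinder, and press with total output 31.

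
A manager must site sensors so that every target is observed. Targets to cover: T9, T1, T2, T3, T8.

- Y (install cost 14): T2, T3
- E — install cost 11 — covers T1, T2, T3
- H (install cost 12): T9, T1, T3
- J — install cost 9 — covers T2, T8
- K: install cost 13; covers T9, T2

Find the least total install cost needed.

This is an integer covering problem.
The greedy cost-per-new-target heuristic would pick E, J, and H for 32, but a cheaper cover exists.
Choose H and J: together they cover T9, T1, T2, T3, T8 — every target.
Total install cost: 12 + 9 = 21.
No cover costs less than 21.

21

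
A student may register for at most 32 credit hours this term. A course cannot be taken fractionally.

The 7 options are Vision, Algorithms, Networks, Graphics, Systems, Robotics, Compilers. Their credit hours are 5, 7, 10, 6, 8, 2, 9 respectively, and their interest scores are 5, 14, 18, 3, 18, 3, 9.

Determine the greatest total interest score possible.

58

Vision + Algorithms + Networks + Systems + Robotics: credit hours 5 + 7 + 10 + 8 + 2 = 32 ≤ 32, interest score 5 + 14 + 18 + 18 + 3 = 58.
Algorithms + Networks + Systems + Robotics: credit hours 7 + 10 + 8 + 2 = 27 ≤ 32, interest score 14 + 18 + 18 + 3 = 53.
Vision + Algorithms + Networks + Systems: credit hours 5 + 7 + 10 + 8 = 30 ≤ 32, interest score 5 + 14 + 18 + 18 = 55.
Best is Vision, Algorithms, Networks, Systems, and Robotics with total interest score 58.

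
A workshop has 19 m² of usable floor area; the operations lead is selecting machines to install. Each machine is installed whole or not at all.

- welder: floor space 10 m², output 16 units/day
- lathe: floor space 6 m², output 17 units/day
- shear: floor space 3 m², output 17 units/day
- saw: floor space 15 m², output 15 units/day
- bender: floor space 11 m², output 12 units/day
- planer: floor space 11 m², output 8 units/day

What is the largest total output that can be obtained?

50

lathe + shear: floor space 6 + 3 = 9 ≤ 19, output 17 + 17 = 34.
welder + lathe + shear: floor space 10 + 6 + 3 = 19 ≤ 19, output 16 + 17 + 17 = 50.
welder + shear: floor space 10 + 3 = 13 ≤ 19, output 16 + 17 = 33.
Best is welder, lathe, and shear with total output 50.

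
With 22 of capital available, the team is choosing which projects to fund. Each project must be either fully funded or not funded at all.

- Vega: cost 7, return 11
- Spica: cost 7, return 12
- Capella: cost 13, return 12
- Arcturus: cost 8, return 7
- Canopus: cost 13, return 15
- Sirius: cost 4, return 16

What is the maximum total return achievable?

39

Take Vega, Spica, and Sirius: cost 7 + 7 + 4 = 18 ≤ 22, return 11 + 12 + 16 = 39.
No other feasible combination does better.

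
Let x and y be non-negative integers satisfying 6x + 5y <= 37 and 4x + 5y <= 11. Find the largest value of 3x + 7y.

14

Relaxing integrality, the LP optimum is 15.40 at (x,y) = (0, 2.2), which is not an integer point.
(x,y)=(0,2): 6·0+5·2=10≤37, 4·0+5·2=10≤11, objective 14.
(x,y)=(1,1): 6·1+5·1=11≤37, 4·1+5·1=9≤11, objective 10.
(x,y)=(0,1): 6·0+5·1=5≤37, 4·0+5·1=5≤11, objective 7.
No feasible integer point exceeds 14.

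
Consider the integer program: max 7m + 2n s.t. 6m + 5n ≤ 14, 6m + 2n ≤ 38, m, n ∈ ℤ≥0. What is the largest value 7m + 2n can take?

The continuous relaxation peaks at (2.33, 0) with value 16.33; rounding to a feasible lattice point costs some objective.
(m,n)=(2,0): 6·2+5·0=12≤14, 6·2+2·0=12≤38, objective 14.
(m,n)=(1,1): 6·1+5·1=11≤14, 6·1+2·1=8≤38, objective 9.
Maximum is 14 at (m,n)=(2,0).

14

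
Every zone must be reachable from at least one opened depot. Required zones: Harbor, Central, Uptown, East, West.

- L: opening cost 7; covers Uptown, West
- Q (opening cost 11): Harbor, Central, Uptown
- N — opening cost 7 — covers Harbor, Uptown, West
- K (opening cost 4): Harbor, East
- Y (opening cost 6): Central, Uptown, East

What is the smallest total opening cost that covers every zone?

Choose N and Y: together they cover Harbor, Central, Uptown, East, West — every zone.
Total opening cost: 7 + 6 = 13.

13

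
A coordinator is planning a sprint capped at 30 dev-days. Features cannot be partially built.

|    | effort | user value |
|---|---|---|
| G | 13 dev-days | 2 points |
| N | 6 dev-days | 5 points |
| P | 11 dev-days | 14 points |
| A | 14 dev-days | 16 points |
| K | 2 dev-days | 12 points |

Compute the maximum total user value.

N + P + K: effort 6 + 11 + 2 = 19 ≤ 30, user value 5 + 14 + 12 = 31.
N + A + K: effort 6 + 14 + 2 = 22 ≤ 30, user value 5 + 16 + 12 = 33.
P + A + K: effort 11 + 14 + 2 = 27 ≤ 30, user value 14 + 16 + 12 = 42.
Best is P, A, and K with total user value 42.

42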